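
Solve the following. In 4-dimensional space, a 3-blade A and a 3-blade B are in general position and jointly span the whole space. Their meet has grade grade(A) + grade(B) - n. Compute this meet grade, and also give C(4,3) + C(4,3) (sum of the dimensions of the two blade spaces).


Meet grade = grade(A) + grade(B) - n
= 3 + 3 - 4 = 2
C(4,3) = 4
C(4,3) = 4
dim_A + dim_B = 4 + 4 = 8


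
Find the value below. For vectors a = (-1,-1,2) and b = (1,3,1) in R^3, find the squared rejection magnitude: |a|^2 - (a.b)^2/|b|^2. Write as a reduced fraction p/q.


|a|^2 = (-1)^2 + (-1)^2 + 2^2 = 6
|b|^2 = 1^2 + 3^2 + 1^2 = 11
a . b = (-1)*1 + (-1)*3 + 2*1 = -2
(a.b)^2 = (-2)^2 = 4
|rej|^2 = 6 - 4/11
= (66 - 4)/11
= 62/11
In lowest terms: 62/11


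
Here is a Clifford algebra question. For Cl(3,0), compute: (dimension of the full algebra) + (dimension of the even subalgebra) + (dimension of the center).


n = 3 + 0 = 3
Total dim = 2^3 = 8
Even subalgebra dim = 2^2 = 4
n is odd, so center dim = 2
Sum = 8 + 4 + 2 = 14


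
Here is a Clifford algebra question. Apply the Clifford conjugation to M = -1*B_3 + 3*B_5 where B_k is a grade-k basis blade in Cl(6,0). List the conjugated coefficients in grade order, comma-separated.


Clifford conjugate sign for grade k: (-1)^(k(k+1)/2)
Grade 3: (-1)^(3*4/2) = (-1)^6 = 1, coeff -1 -> -1
Grade 5: (-1)^(5*6/2) = (-1)^15 = -1, coeff 3 -> -3
Conjugated coefficients: -1, -3


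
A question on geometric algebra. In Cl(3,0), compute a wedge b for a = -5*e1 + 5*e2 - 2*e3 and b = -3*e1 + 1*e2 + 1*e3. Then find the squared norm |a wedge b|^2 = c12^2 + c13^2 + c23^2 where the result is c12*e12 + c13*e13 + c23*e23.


a wedge b = (a1*b2 - a2*b1)*e12 + (a1*b3 - a3*b1)*e13 + (a2*b3 - a3*b2)*e23
e12 coeff: (-5)*1 - 5*(-3) = -5 - (-15) = 10
e13 coeff: (-5)*1 - (-2)*(-3) = -5 - 6 = -11
e23 coeff: 5*1 - (-2)*1 = 5 - (-2) = 7
|a wedge b|^2 = 10^2 + (-11)^2 + 7^2
= 100 + 121 + 49
= 270


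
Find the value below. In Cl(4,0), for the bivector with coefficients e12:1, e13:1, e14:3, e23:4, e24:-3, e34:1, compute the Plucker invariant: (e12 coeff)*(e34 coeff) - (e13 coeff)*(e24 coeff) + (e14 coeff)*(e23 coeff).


Plucker relation: af - be + cd
a*f = 1*1 = 1
b*e = 1*(-3) = -3
c*d = 3*4 = 12
af - be + cd = 1 - (-3) + 12
= 16


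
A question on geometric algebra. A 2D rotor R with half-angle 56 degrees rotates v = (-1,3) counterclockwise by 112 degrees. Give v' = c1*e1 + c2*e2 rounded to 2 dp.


Rotor R = cos(56deg) - sin(56deg)*e12
Rotation angle theta = 2 * 56 = 112 degrees
v' = R*v*~R rotates v by theta.
cos(112deg) = -0.3746, sin(112deg) = 0.9272
v'_1 = -1*cos(112deg) - 3*sin(112deg)
= -1*(-0.3746) - 3*0.9272
= -2.41
v'_2 = -1*sin(112deg) + 3*cos(112deg)
= -1*0.9272 + 3*(-0.3746)
= -2.05
v' = -2.41*e1 - 2.05*e2


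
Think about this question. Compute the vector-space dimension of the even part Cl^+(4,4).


Even subalgebra dimension = 2^(n-1)
n = 4 + 4 = 8
2^(8 - 1) = 2^7 = 128
Verification: sum of C(8,k) for even k = 1 + 28 + 70 + 28 + 1 = 128
Result = 128


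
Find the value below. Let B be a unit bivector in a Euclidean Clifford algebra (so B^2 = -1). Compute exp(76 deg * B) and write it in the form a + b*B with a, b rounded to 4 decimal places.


For a unit bivector B with B^2 = -1, the exponential series gives
e^(theta*B) = cos(theta) + sin(theta)*B (the GA analogue of Euler's formula).
theta = 76 degrees = 1.32645 rad
cos(76 deg) = 0.2419
sin(76 deg) = 0.9703
exp(theta*B) = 0.2419 + 0.9703*B


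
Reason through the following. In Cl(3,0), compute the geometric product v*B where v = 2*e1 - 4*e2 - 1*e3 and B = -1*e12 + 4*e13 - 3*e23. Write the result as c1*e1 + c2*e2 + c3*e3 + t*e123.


vB has grade-1 (vector) and grade-3 (trivector) parts: vB = (v _| B) + (v ^ B).
Vector part <vB>_1:
  e1: -v2*b12 - v3*b13 = -(-4)*(-1) - (-1)*(4) = 0
  e2: v1*b12 - v3*b23 = (2)*(-1) - (-1)*(-3) = -5
  e3: v1*b13 + v2*b23 = (2)*(4) + (-4)*(-3) = 20
Trivector part <vB>_3:
  e123: v1*b23 - v2*b13 + v3*b12 = (2)*(-3) - (-4)*(4) + (-1)*(-1) = 11
vB = 0*e1 - 5*e2 + 20*e3 + 11*e123


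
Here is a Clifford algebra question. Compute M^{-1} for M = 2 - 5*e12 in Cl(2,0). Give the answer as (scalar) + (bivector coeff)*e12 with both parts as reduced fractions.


M = 2 - 5*e12, where e12^2 = -1.
Since M commutes with its reverse ~M = a - b*e12, M * ~M = a^2 - b^2*e12^2 = a^2 + b^2.
So M^{-1} = ~M / (a^2 + b^2) = (a - b*e12)/(a^2 + b^2).
a^2 + b^2 = 4 + 25 = 29
Scalar part = 2/29 = 2/29
Bivector coeff = 5/29 = 5/29
M^{-1} = 2/29 + 5/29*e12


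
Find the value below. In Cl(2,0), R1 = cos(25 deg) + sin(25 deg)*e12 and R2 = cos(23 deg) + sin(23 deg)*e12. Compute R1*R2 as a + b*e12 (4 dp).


Same-plane rotors commute and their half-angles add:
R1*R2 = cos(a1 + a2) + sin(a1 + a2)*e12.
a1 + a2 = 25 + 23 = 48 deg
cos(48 deg) = 0.6691
sin(48 deg) = 0.7431
R1*R2 = 0.6691 + 0.7431*e12


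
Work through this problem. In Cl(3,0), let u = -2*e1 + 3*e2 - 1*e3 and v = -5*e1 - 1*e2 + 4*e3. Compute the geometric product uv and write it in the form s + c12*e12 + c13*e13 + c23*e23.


In Cl(3,0): e_i^2 = 1, e_ie_j = -e_je_i for i != j.
Scalar part = u . v = (-2)*(-5) + 3*(-1) + (-1)*4
= 10 + (-3) + (-4) = 3
e12 coeff = (-2)*(-1) - 3*(-5) = 2 - (-15) = 17
e13 coeff = (-2)*4 - (-1)*(-5) = -8 - 5 = -13
e23 coeff = 3*4 - (-1)*(-1) = 12 - 1 = 11
uv = 3 + 17*e12 - 13*e13 + 11*e23


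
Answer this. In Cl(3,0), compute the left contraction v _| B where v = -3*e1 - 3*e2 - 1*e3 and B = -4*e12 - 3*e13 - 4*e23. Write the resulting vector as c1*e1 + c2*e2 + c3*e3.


Left contraction v _| B = <vB>_1 (grade-1 part of the geometric product vB).
Using e1_|e12 = e2, e2_|e12 = -e1, e1_|e13 = e3, e3_|e13 = -e1, e2_|e23 = e3, e3_|e23 = -e2:
e1 coeff: -v2*b12 - v3*b13 = -(-3)*(-4) - (-1)*(-3) = -15
e2 coeff: v1*b12 - v3*b23 = (-3)*(-4) - (-1)*(-4) = 8
e3 coeff: v1*b13 + v2*b23 = (-3)*(-3) + (-3)*(-4) = 21
v _| B = -15*e1 + 8*e2 + 21*e3


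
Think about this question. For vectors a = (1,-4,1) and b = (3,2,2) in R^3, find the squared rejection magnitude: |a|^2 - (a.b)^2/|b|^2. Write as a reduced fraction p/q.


|a|^2 = 1^2 + (-4)^2 + 1^2 = 18
|b|^2 = 3^2 + 2^2 + 2^2 = 17
a . b = 1*3 + (-4)*2 + 1*2 = -3
(a.b)^2 = (-3)^2 = 9
|rej|^2 = 18 - 9/17
= (306 - 9)/17
= 297/17
In lowest terms: 297/17


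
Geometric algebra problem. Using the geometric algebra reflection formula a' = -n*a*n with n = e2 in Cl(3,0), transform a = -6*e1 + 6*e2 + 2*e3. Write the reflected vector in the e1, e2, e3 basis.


Reflection formula: a' = -n*a*n, with n = e2 (unit vector, n^2 = 1).
For reflection through hyperplane perp to e2:
The component along e2 flips sign, others stay.
a = (-6, 6, 2)
a' = (-6, -6, 2)
a' = -6*e1 - 6*e2 + 2*e3


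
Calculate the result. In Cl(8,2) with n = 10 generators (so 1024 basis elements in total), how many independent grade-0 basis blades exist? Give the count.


Number of grade-k basis blades in Cl(p,q) with n = p + q is C(n, k).
n = 8 + 2 = 10
C(10, 0) = 10! / (0! * 10!)
= 3628800 / (1 * 3628800)
= 1


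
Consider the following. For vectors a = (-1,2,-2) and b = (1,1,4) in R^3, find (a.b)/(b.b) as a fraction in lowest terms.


Projection coefficient = (a . b) / (b . b)
a . b = (-1)*1 + 2*1 + (-2)*4
= -1 + 2 + (-8) = -7
b . b = 1^2 + 1^2 + 4^2
= 1 + 1 + 16 = 18
Coefficient = -7/18
In lowest terms: -7/18


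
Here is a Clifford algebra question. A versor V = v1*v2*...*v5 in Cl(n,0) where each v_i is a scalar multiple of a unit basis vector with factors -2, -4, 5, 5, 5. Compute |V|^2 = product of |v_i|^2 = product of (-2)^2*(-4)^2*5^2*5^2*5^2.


Each vector v_i has |v_i|^2 = s_i^2
Squared scales: (-2)^2 = 4, (-4)^2 = 16, 5^2 = 25, 5^2 = 25, 5^2 = 25
|V|^2 = 4 * 16 * 25 * 25 * 25
= 1000000


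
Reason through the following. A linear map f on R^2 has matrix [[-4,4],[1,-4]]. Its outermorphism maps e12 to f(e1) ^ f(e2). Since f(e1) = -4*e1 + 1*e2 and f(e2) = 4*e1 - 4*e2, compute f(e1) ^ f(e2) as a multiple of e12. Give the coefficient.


The outermorphism of a linear map f sends e1^e2 to f(e1)^f(e2).
f(e1) = -4*e1 + 1*e2
f(e2) = 4*e1 - 4*e2
f(e1) ^ f(e2) = (-4*e1 + 1*e2) ^ (4*e1 - 4*e2)
= (-4)*(-4)*e12 + 1*4*e21
= (16 - 4)*e12
= 12*e12
Coefficient = 12


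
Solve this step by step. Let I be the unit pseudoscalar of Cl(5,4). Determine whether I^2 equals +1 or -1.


The pseudoscalar I = e1...e_n (product of all n generators) of Cl(p,q) satisfies I^2 = (-1)^(q + n(n-1)/2).
p = 5, q = 4, n = p + q = 9
n(n-1)/2 = 9 * 8 / 2 = 36
Exponent = q + n(n-1)/2 = 4 + 36 = 40
I^2 = (-1)^40 = +1


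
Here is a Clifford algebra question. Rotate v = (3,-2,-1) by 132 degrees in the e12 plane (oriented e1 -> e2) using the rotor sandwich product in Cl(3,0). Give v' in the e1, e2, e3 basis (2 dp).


Rotor R = cos(66deg) - sin(66deg)*e12
Rotation angle theta = 2 * 66 = 132 degrees in the e12 plane (e1 -> e2).
The component perpendicular to the plane (e3) is invariant: v'_3 = v3 = -1.00
cos(132deg) = -0.6691, sin(132deg) = 0.7431
v'_1 = v1*cos(theta) - v2*sin(theta) = 3*(-0.6691) - (-2)*0.7431 = -0.52
v'_2 = v1*sin(theta) + v2*cos(theta) = 3*0.7431 + (-2)*(-0.6691) = 3.57
v' = -0.52*e1 + 3.57*e2 - 1.00*e3


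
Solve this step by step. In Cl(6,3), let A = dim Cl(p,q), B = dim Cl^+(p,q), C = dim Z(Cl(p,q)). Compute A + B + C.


n = 6 + 3 = 9
Total dim = 2^9 = 512
Even subalgebra dim = 2^8 = 256
n is odd, so center dim = 2
Sum = 512 + 256 + 2 = 770


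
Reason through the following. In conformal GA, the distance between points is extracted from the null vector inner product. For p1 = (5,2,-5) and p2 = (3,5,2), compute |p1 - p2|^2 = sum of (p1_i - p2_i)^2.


p1 - p2 = (2, -3, -7)
|p1 - p2|^2 = 2^2 + (-3)^2 + (-7)^2
= 4 + 9 + 49
= 62


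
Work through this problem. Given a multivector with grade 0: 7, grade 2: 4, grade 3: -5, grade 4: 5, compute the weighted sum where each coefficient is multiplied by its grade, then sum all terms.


Grade-weighted sum = sum of grade_k * coefficient_k
0*7 = 0
2*4 = 8
3*(-5) = -15
4*5 = 20
Total = 0 + 8 + (-15) + 20 = 13


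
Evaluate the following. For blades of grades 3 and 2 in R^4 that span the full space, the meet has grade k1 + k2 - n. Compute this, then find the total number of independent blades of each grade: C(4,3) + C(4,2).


Meet grade = grade(A) + grade(B) - n
= 3 + 2 - 4 = 1
C(4,3) = 4
C(4,2) = 6
dim_A + dim_B = 4 + 6 = 10


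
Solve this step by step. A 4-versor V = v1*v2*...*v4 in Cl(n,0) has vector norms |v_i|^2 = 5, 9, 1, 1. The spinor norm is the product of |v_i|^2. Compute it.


Spinor norm N(V) = |v1|^2 * |v2|^2 * ... * |v4|^2
= 5 * 9 * 1 * 1
Running product: 5, 45, 45, 45
N(V) = 45


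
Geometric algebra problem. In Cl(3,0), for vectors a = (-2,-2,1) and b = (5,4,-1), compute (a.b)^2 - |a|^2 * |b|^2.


a . b = (-2)*5 + (-2)*4 + 1*(-1)
= -10 + (-8) + (-1) = -19
|a|^2 = (-2)^2 + (-2)^2 + 1^2 = 9
|b|^2 = 5^2 + 4^2 + (-1)^2 = 42
(a.b)^2 = (-19)^2 = 361
|a|^2 * |b|^2 = 9 * 42 = 378
Result = 361 - 378 = -17


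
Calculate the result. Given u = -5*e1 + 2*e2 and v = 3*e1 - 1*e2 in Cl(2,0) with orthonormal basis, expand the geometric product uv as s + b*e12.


Expand: (-5*e1 + 2*e2)(3*e1 - 1*e2)
= (-5)*3*e1e1 + (-5)*(-1)*e1e2 + 2*3*e2e1 + 2*(-1)*e2e2
Using e1^2 = e2^2 = 1, e2e1 = -e1e2:
Scalar part s = (-5)*3 + 2*(-1) = -15 + (-2) = -17
Bivector part b = (-5)*(-1) - 2*3 = 5 - 6 = -1
uv = -17 - 1*e12


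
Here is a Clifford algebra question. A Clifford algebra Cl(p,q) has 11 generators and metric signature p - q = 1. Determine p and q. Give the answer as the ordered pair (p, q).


We need p + q = 11 and p - q = 1.
Adding: 2p = 11 + 1 = 12, so p = 6.
Then q = 11 - 6 = 5.
(p, q) = (6, 5)


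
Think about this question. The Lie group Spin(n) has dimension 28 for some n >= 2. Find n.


dim Spin(n) = dim so(n) = n(n-1)/2.
Solve n(n-1)/2 = 28, i.e. n^2 - n - 56 = 0.
Discriminant = 1 + 8*28 = 225
n = (1 + sqrt(225))/2 = (1 + 15)/2 = 8


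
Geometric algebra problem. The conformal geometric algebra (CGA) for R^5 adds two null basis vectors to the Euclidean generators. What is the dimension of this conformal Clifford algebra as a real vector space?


The conformal model of R^5 uses Cl(6,1): the 5 Euclidean generators plus two extra orthogonal generators e+ (e+^2 = +1) and e- (e-^2 = -1), from which the null vectors e0, einf are built.
Number of generators m = 5 + 2 = 7.
dim Cl(p,q) = 2^m = 2^7 = 128


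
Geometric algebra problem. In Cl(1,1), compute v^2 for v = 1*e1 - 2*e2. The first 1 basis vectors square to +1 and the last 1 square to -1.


v^2 = sum of c_i^2 * e_i^2
Positive signature terms (e_i^2 = +1): 1^2 = 1
Negative signature terms (e_j^2 = -1): (-2)^2 = 4
v^2 = 1 - 4 = -3


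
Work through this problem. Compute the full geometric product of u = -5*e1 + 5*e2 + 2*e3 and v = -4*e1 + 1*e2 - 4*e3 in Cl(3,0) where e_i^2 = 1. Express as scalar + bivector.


In Cl(3,0): e_i^2 = 1, e_ie_j = -e_je_i for i != j.
Scalar part = u . v = (-5)*(-4) + 5*1 + 2*(-4)
= 20 + 5 + (-8) = 17
e12 coeff = (-5)*1 - 5*(-4) = -5 - (-20) = 15
e13 coeff = (-5)*(-4) - 2*(-4) = 20 - (-8) = 28
e23 coeff = 5*(-4) - 2*1 = -20 - 2 = -22
uv = 17 + 15*e12 + 28*e13 - 22*e23


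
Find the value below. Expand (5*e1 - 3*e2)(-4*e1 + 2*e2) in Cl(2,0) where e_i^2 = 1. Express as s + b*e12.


Expand: (5*e1 - 3*e2)(-4*e1 + 2*e2)
= 5*(-4)*e1e1 + 5*2*e1e2 + (-3)*(-4)*e2e1 + (-3)*2*e2e2
Using e1^2 = e2^2 = 1, e2e1 = -e1e2:
Scalar part s = 5*(-4) + (-3)*2 = -20 + (-6) = -26
Bivector part b = 5*2 - (-3)*(-4) = 10 - 12 = -2
uv = -26 - 2*e12


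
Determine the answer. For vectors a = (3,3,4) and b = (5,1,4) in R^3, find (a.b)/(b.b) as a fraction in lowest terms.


Projection coefficient = (a . b) / (b . b)
a . b = 3*5 + 3*1 + 4*4
= 15 + 3 + 16 = 34
b . b = 5^2 + 1^2 + 4^2
= 25 + 1 + 16 = 42
Coefficient = 34/42
In lowest terms: 17/21


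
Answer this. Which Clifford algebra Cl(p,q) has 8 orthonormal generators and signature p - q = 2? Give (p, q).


We need p + q = 8 and p - q = 2.
Adding: 2p = 8 + 2 = 10, so p = 5.
Then q = 8 - 5 = 3.
(p, q) = (5, 3)


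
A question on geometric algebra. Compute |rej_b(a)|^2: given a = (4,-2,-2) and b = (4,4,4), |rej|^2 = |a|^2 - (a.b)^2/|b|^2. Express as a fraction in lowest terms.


|a|^2 = 4^2 + (-2)^2 + (-2)^2 = 24
|b|^2 = 4^2 + 4^2 + 4^2 = 48
a . b = 4*4 + (-2)*4 + (-2)*4 = 0
(a.b)^2 = 0^2 = 0
|rej|^2 = 24 - 0/48
= (1152 - 0)/48
= 1152/48
In lowest terms: 24/1


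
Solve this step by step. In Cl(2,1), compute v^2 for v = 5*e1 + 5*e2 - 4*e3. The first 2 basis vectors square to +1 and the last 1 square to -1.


v^2 = sum of c_i^2 * e_i^2
Positive signature terms (e_i^2 = +1): 5^2 + 5^2 = 50
Negative signature terms (e_j^2 = -1): (-4)^2 = 16
v^2 = 50 - 16 = 34


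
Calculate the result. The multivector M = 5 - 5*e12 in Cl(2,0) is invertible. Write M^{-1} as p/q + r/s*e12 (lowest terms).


M = 5 - 5*e12, where e12^2 = -1.
Since M commutes with its reverse ~M = a - b*e12, M * ~M = a^2 - b^2*e12^2 = a^2 + b^2.
So M^{-1} = ~M / (a^2 + b^2) = (a - b*e12)/(a^2 + b^2).
a^2 + b^2 = 25 + 25 = 50
Scalar part = 5/50 = 1/10
Bivector coeff = 5/50 = 1/10
M^{-1} = 1/10 + 1/10*e12


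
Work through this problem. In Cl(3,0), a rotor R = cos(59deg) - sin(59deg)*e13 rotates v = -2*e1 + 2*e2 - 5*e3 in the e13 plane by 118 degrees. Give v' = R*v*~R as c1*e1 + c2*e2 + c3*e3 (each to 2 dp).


Rotor R = cos(59deg) - sin(59deg)*e13
Rotation angle theta = 2 * 59 = 118 degrees in the e13 plane (e1 -> e3).
The component perpendicular to the plane (e2) is invariant: v'_2 = v2 = 2.00
cos(118deg) = -0.4695, sin(118deg) = 0.8829
v'_1 = v1*cos(theta) - v3*sin(theta) = -2*(-0.4695) - (-5)*0.8829 = 5.35
v'_3 = v1*sin(theta) + v3*cos(theta) = -2*0.8829 + (-5)*(-0.4695) = 0.58
v' = 5.35*e1 + 2.00*e2 + 0.58*e3


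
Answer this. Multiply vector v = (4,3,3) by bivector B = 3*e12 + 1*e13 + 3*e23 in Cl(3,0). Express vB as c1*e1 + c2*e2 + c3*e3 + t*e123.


vB has grade-1 (vector) and grade-3 (trivector) parts: vB = (v _| B) + (v ^ B).
Vector part <vB>_1:
  e1: -v2*b12 - v3*b13 = -(3)*(3) - (3)*(1) = -12
  e2: v1*b12 - v3*b23 = (4)*(3) - (3)*(3) = 3
  e3: v1*b13 + v2*b23 = (4)*(1) + (3)*(3) = 13
Trivector part <vB>_3:
  e123: v1*b23 - v2*b13 + v3*b12 = (4)*(3) - (3)*(1) + (3)*(3) = 18
vB = -12*e1 + 3*e2 + 13*e3 + 18*e123


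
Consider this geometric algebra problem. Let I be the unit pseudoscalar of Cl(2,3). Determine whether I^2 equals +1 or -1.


The pseudoscalar I = e1...e_n (product of all n generators) of Cl(p,q) satisfies I^2 = (-1)^(q + n(n-1)/2).
p = 2, q = 3, n = p + q = 5
n(n-1)/2 = 5 * 4 / 2 = 10
Exponent = q + n(n-1)/2 = 3 + 10 = 13
I^2 = (-1)^13 = -1


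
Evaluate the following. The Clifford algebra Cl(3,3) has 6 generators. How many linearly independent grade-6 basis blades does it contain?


Number of grade-k basis blades in Cl(p,q) with n = p + q is C(n, k).
n = 3 + 3 = 6
C(6, 6) = 6! / (6! * 0!)
= 720 / (720 * 1)
= 1


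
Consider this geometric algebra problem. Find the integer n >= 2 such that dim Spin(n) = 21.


dim Spin(n) = dim so(n) = n(n-1)/2.
Solve n(n-1)/2 = 21, i.e. n^2 - n - 42 = 0.
Discriminant = 1 + 8*21 = 169
n = (1 + sqrt(169))/2 = (1 + 13)/2 = 7


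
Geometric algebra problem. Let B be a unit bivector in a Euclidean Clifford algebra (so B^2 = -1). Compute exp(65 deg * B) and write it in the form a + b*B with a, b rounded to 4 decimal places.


For a unit bivector B with B^2 = -1, the exponential series gives
e^(theta*B) = cos(theta) + sin(theta)*B (the GA analogue of Euler's formula).
theta = 65 degrees = 1.134464 rad
cos(65 deg) = 0.4226
sin(65 deg) = 0.9063
exp(theta*B) = 0.4226 + 0.9063*B


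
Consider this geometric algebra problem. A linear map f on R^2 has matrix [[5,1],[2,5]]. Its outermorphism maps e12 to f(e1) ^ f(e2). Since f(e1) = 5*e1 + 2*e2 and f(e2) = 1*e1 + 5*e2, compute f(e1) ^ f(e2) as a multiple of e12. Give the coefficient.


The outermorphism of a linear map f sends e1^e2 to f(e1)^f(e2).
f(e1) = 5*e1 + 2*e2
f(e2) = 1*e1 + 5*e2
f(e1) ^ f(e2) = (5*e1 + 2*e2) ^ (1*e1 + 5*e2)
= 5*5*e12 + 2*1*e21
= (25 - 2)*e12
= 23*e12
Coefficient = 23


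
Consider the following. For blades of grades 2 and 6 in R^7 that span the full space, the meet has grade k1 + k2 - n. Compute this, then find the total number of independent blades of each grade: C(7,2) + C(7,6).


Meet grade = grade(A) + grade(B) - n
= 2 + 6 - 7 = 1
C(7,2) = 21
C(7,6) = 7
dim_A + dim_B = 21 + 7 = 28


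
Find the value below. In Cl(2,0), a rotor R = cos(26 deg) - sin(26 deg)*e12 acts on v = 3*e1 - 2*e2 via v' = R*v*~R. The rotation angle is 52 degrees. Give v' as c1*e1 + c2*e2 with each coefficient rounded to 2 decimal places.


Rotor R = cos(26deg) - sin(26deg)*e12
Rotation angle theta = 2 * 26 = 52 degrees
v' = R*v*~R rotates v by theta.
cos(52deg) = 0.6157, sin(52deg) = 0.7880
v'_1 = 3*cos(52deg) - (-2)*sin(52deg)
= 3*0.6157 - (-2)*0.7880
= 3.42
v'_2 = 3*sin(52deg) + (-2)*cos(52deg)
= 3*0.7880 + (-2)*0.6157
= 1.13
v' = 3.42*e1 + 1.13*e2


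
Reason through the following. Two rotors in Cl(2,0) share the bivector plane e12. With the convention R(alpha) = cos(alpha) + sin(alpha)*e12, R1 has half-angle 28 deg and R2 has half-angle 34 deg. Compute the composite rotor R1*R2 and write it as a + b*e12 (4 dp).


Same-plane rotors commute and their half-angles add:
R1*R2 = cos(a1 + a2) + sin(a1 + a2)*e12.
a1 + a2 = 28 + 34 = 62 deg
cos(62 deg) = 0.4695
sin(62 deg) = 0.8829
R1*R2 = 0.4695 + 0.8829*e12


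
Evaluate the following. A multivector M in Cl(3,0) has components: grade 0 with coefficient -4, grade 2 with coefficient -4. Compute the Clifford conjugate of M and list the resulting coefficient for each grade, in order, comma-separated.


Clifford conjugate sign for grade k: (-1)^(k(k+1)/2)
Grade 0: (-1)^(0*1/2) = (-1)^0 = 1, coeff -4 -> -4
Grade 2: (-1)^(2*3/2) = (-1)^3 = -1, coeff -4 -> 4
Conjugated coefficients: -4, 4


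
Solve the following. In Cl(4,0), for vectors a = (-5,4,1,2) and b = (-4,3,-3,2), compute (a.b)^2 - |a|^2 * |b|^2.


a . b = (-5)*(-4) + 4*3 + 1*(-3) + 2*2
= 20 + 12 + (-3) + 4 = 33
|a|^2 = (-5)^2 + 4^2 + 1^2 + 2^2 = 46
|b|^2 = (-4)^2 + 3^2 + (-3)^2 + 2^2 = 38
(a.b)^2 = 33^2 = 1089
|a|^2 * |b|^2 = 46 * 38 = 1748
Result = 1089 - 1748 = -659


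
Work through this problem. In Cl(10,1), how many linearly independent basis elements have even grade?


Even subalgebra dimension = 2^(n-1)
n = 10 + 1 = 11
2^(11 - 1) = 2^10 = 1024
Verification: sum of C(11,k) for even k = 1 + 55 + 330 + 462 + 165 + 11 = 1024
Result = 1024


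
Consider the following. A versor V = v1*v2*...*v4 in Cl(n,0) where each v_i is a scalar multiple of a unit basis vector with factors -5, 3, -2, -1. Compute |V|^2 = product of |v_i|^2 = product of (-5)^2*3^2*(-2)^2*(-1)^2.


Each vector v_i has |v_i|^2 = s_i^2
Squared scales: (-5)^2 = 25, 3^2 = 9, (-2)^2 = 4, (-1)^2 = 1
|V|^2 = 25 * 9 * 4 * 1
= 900


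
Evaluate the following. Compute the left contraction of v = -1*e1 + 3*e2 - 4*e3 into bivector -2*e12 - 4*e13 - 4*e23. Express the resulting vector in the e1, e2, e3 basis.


Left contraction v _| B = <vB>_1 (grade-1 part of the geometric product vB).
Using e1_|e12 = e2, e2_|e12 = -e1, e1_|e13 = e3, e3_|e13 = -e1, e2_|e23 = e3, e3_|e23 = -e2:
e1 coeff: -v2*b12 - v3*b13 = -(3)*(-2) - (-4)*(-4) = -10
e2 coeff: v1*b12 - v3*b23 = (-1)*(-2) - (-4)*(-4) = -14
e3 coeff: v1*b13 + v2*b23 = (-1)*(-4) + (3)*(-4) = -8
v _| B = -10*e1 - 14*e2 - 8*e3


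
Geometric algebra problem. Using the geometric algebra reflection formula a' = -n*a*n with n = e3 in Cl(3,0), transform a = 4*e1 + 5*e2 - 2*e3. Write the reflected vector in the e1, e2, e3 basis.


Reflection formula: a' = -n*a*n, with n = e3 (unit vector, n^2 = 1).
For reflection through hyperplane perp to e3:
The component along e3 flips sign, others stay.
a = (4, 5, -2)
a' = (4, 5, 2)
a' = 4*e1 + 5*e2 + 2*e3


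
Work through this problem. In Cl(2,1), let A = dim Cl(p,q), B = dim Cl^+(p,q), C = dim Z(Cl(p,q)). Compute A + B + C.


n = 2 + 1 = 3
Total dim = 2^3 = 8
Even subalgebra dim = 2^2 = 4
n is odd, so center dim = 2
Sum = 8 + 4 + 2 = 14


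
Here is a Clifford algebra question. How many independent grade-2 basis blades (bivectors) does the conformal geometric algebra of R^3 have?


The conformal model of R^3 uses Cl(4,1) with m = 3 + 2 = 5 generators.
Number of grade-2 blades = C(m, 2) = C(5, 2)
= 5*4/2 = 10


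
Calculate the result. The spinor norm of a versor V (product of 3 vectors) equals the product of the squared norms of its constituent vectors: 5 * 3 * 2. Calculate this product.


Spinor norm N(V) = |v1|^2 * |v2|^2 * ... * |v3|^2
= 5 * 3 * 2
Running product: 5, 15, 30
N(V) = 30


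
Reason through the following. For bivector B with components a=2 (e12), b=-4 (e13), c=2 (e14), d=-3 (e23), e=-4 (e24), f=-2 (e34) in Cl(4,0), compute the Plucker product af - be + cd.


Plucker relation: af - be + cd
a*f = 2*(-2) = -4
b*e = (-4)*(-4) = 16
c*d = 2*(-3) = -6
af - be + cd = -4 - 16 + (-6)
= -26


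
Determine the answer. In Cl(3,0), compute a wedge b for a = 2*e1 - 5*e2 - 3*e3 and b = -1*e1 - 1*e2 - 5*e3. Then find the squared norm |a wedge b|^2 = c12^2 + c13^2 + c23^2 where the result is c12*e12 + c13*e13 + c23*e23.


a wedge b = (a1*b2 - a2*b1)*e12 + (a1*b3 - a3*b1)*e13 + (a2*b3 - a3*b2)*e23
e12 coeff: 2*(-1) - (-5)*(-1) = -2 - 5 = -7
e13 coeff: 2*(-5) - (-3)*(-1) = -10 - 3 = -13
e23 coeff: (-5)*(-5) - (-3)*(-1) = 25 - 3 = 22
|a wedge b|^2 = (-7)^2 + (-13)^2 + 22^2
= 49 + 169 + 484
= 702


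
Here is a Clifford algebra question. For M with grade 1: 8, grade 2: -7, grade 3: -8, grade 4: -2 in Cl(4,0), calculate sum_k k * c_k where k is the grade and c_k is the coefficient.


Grade-weighted sum = sum of grade_k * coefficient_k
1*8 = 8
2*(-7) = -14
3*(-8) = -24
4*(-2) = -8
Total = 8 + (-14) + (-24) + (-8) = -38


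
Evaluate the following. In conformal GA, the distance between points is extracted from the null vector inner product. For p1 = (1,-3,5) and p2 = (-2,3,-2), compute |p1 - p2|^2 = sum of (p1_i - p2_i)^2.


p1 - p2 = (3, -6, 7)
|p1 - p2|^2 = 3^2 + (-6)^2 + 7^2
= 9 + 36 + 49
= 94


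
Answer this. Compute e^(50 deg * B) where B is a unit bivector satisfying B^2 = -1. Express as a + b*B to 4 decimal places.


For a unit bivector B with B^2 = -1, the exponential series gives
e^(theta*B) = cos(theta) + sin(theta)*B (the GA analogue of Euler's formula).
theta = 50 degrees = 0.872665 rad
cos(50 deg) = 0.6428
sin(50 deg) = 0.7660
exp(theta*B) = 0.6428 + 0.7660*B


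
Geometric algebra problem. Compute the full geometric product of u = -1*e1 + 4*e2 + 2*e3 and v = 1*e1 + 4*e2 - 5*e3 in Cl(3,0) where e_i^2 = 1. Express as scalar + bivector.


In Cl(3,0): e_i^2 = 1, e_ie_j = -e_je_i for i != j.
Scalar part = u . v = (-1)*1 + 4*4 + 2*(-5)
= -1 + 16 + (-10) = 5
e12 coeff = (-1)*4 - 4*1 = -4 - 4 = -8
e13 coeff = (-1)*(-5) - 2*1 = 5 - 2 = 3
e23 coeff = 4*(-5) - 2*4 = -20 - 8 = -28
uv = 5 - 8*e12 + 3*e13 - 28*e23


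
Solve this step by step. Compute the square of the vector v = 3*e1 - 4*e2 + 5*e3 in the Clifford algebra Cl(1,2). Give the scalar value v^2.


v^2 = sum of c_i^2 * e_i^2
Positive signature terms (e_i^2 = +1): 3^2 = 9
Negative signature terms (e_j^2 = -1): (-4)^2 + 5^2 = 41
v^2 = 9 - 41 = -32


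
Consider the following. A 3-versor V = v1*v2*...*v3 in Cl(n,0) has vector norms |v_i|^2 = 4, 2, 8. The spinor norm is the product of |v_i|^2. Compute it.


Spinor norm N(V) = |v1|^2 * |v2|^2 * ... * |v3|^2
= 4 * 2 * 8
Running product: 4, 8, 64
N(V) = 64


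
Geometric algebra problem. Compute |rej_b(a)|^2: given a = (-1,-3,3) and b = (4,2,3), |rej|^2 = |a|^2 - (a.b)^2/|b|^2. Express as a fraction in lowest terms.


|a|^2 = (-1)^2 + (-3)^2 + 3^2 = 19
|b|^2 = 4^2 + 2^2 + 3^2 = 29
a . b = (-1)*4 + (-3)*2 + 3*3 = -1
(a.b)^2 = (-1)^2 = 1
|rej|^2 = 19 - 1/29
= (551 - 1)/29
= 550/29
In lowest terms: 550/29


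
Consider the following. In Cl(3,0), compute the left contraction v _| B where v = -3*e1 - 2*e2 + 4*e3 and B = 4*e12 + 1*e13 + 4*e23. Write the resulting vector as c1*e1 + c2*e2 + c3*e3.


Left contraction v _| B = <vB>_1 (grade-1 part of the geometric product vB).
Using e1_|e12 = e2, e2_|e12 = -e1, e1_|e13 = e3, e3_|e13 = -e1, e2_|e23 = e3, e3_|e23 = -e2:
e1 coeff: -v2*b12 - v3*b13 = -(-2)*(4) - (4)*(1) = 4
e2 coeff: v1*b12 - v3*b23 = (-3)*(4) - (4)*(4) = -28
e3 coeff: v1*b13 + v2*b23 = (-3)*(1) + (-2)*(4) = -11
v _| B = 4*e1 - 28*e2 - 11*e3


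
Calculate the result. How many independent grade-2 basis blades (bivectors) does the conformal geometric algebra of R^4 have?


The conformal model of R^4 uses Cl(5,1) with m = 4 + 2 = 6 generators.
Number of grade-2 blades = C(m, 2) = C(6, 2)
= 6*5/2 = 15


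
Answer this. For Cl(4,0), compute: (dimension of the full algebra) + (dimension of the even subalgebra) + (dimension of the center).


n = 4 + 0 = 4
Total dim = 2^4 = 16
Even subalgebra dim = 2^3 = 8
n is even, so center dim = 1
Sum = 16 + 8 + 1 = 25


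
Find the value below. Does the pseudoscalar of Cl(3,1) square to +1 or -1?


The pseudoscalar I = e1...e_n (product of all n generators) of Cl(p,q) satisfies I^2 = (-1)^(q + n(n-1)/2).
p = 3, q = 1, n = p + q = 4
n(n-1)/2 = 4 * 3 / 2 = 6
Exponent = q + n(n-1)/2 = 1 + 6 = 7
I^2 = (-1)^7 = -1


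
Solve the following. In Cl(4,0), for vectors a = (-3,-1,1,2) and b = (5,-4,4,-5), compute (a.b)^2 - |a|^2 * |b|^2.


a . b = (-3)*5 + (-1)*(-4) + 1*4 + 2*(-5)
= -15 + 4 + 4 + (-10) = -17
|a|^2 = (-3)^2 + (-1)^2 + 1^2 + 2^2 = 15
|b|^2 = 5^2 + (-4)^2 + 4^2 + (-5)^2 = 82
(a.b)^2 = (-17)^2 = 289
|a|^2 * |b|^2 = 15 * 82 = 1230
Result = 289 - 1230 = -941


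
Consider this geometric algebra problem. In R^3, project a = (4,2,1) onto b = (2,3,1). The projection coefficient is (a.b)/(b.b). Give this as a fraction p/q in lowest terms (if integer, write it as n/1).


Projection coefficient = (a . b) / (b . b)
a . b = 4*2 + 2*3 + 1*1
= 8 + 6 + 1 = 15
b . b = 2^2 + 3^2 + 1^2
= 4 + 9 + 1 = 14
Coefficient = 15/14
In lowest terms: 15/14


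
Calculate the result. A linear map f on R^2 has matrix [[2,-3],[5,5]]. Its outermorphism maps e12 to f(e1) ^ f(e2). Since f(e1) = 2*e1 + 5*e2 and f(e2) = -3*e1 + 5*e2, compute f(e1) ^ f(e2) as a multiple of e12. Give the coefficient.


The outermorphism of a linear map f sends e1^e2 to f(e1)^f(e2).
f(e1) = 2*e1 + 5*e2
f(e2) = -3*e1 + 5*e2
f(e1) ^ f(e2) = (2*e1 + 5*e2) ^ (-3*e1 + 5*e2)
= 2*5*e12 + 5*(-3)*e21
= (10 - (-15))*e12
= 25*e12
Coefficient = 25


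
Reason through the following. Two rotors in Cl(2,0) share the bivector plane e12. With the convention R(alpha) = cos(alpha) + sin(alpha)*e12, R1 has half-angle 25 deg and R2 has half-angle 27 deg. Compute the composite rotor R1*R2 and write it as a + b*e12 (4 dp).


Same-plane rotors commute and their half-angles add:
R1*R2 = cos(a1 + a2) + sin(a1 + a2)*e12.
a1 + a2 = 25 + 27 = 52 deg
cos(52 deg) = 0.6157
sin(52 deg) = 0.7880
R1*R2 = 0.6157 + 0.7880*e12


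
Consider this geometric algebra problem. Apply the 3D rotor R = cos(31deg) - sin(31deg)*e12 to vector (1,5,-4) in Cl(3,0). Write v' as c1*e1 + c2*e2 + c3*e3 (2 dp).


Rotor R = cos(31deg) - sin(31deg)*e12
Rotation angle theta = 2 * 31 = 62 degrees in the e12 plane (e1 -> e2).
The component perpendicular to the plane (e3) is invariant: v'_3 = v3 = -4.00
cos(62deg) = 0.4695, sin(62deg) = 0.8829
v'_1 = v1*cos(theta) - v2*sin(theta) = 1*0.4695 - 5*0.8829 = -3.95
v'_2 = v1*sin(theta) + v2*cos(theta) = 1*0.8829 + 5*0.4695 = 3.23
v' = -3.95*e1 + 3.23*e2 - 4.00*e3


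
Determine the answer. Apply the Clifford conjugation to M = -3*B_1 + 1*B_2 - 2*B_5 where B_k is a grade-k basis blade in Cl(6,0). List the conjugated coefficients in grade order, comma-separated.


Clifford conjugate sign for grade k: (-1)^(k(k+1)/2)
Grade 1: (-1)^(1*2/2) = (-1)^1 = -1, coeff -3 -> 3
Grade 2: (-1)^(2*3/2) = (-1)^3 = -1, coeff 1 -> -1
Grade 5: (-1)^(5*6/2) = (-1)^15 = -1, coeff -2 -> 2
Conjugated coefficients: 3, -1, 2


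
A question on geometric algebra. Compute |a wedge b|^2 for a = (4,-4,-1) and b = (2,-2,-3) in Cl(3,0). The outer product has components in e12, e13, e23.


a wedge b = (a1*b2 - a2*b1)*e12 + (a1*b3 - a3*b1)*e13 + (a2*b3 - a3*b2)*e23
e12 coeff: 4*(-2) - (-4)*2 = -8 - (-8) = 0
e13 coeff: 4*(-3) - (-1)*2 = -12 - (-2) = -10
e23 coeff: (-4)*(-3) - (-1)*(-2) = 12 - 2 = 10
|a wedge b|^2 = 0^2 + (-10)^2 + 10^2
= 0 + 100 + 100
= 200


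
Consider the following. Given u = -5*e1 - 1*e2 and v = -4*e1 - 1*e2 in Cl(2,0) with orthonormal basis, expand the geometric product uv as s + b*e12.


Expand: (-5*e1 - 1*e2)(-4*e1 - 1*e2)
= (-5)*(-4)*e1e1 + (-5)*(-1)*e1e2 + (-1)*(-4)*e2e1 + (-1)*(-1)*e2e2
Using e1^2 = e2^2 = 1, e2e1 = -e1e2:
Scalar part s = (-5)*(-4) + (-1)*(-1) = 20 + 1 = 21
Bivector part b = (-5)*(-1) - (-1)*(-4) = 5 - 4 = 1
uv = 21 + 1*e12


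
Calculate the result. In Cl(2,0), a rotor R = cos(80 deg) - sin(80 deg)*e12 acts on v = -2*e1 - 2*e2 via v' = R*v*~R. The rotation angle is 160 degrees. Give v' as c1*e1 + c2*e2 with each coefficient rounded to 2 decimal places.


Rotor R = cos(80deg) - sin(80deg)*e12
Rotation angle theta = 2 * 80 = 160 degrees
v' = R*v*~R rotates v by theta.
cos(160deg) = -0.9397, sin(160deg) = 0.3420
v'_1 = -2*cos(160deg) - (-2)*sin(160deg)
= -2*(-0.9397) - (-2)*0.3420
= 2.56
v'_2 = -2*sin(160deg) + (-2)*cos(160deg)
= -2*0.3420 + (-2)*(-0.9397)
= 1.20
v' = 2.56*e1 + 1.20*e2


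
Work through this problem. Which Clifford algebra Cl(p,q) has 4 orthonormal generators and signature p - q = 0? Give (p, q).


We need p + q = 4 and p - q = 0.
Adding: 2p = 4 + 0 = 4, so p = 2.
Then q = 4 - 2 = 2.
(p, q) = (2, 2)


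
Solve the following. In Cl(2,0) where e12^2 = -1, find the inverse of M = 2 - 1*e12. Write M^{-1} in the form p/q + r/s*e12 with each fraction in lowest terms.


M = 2 - 1*e12, where e12^2 = -1.
Since M commutes with its reverse ~M = a - b*e12, M * ~M = a^2 - b^2*e12^2 = a^2 + b^2.
So M^{-1} = ~M / (a^2 + b^2) = (a - b*e12)/(a^2 + b^2).
a^2 + b^2 = 4 + 1 = 5
Scalar part = 2/5 = 2/5
Bivector coeff = 1/5 = 1/5
M^{-1} = 2/5 + 1/5*e12


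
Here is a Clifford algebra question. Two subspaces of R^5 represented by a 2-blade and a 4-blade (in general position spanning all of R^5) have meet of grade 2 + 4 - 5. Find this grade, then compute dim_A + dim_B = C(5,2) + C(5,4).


Meet grade = grade(A) + grade(B) - n
= 2 + 4 - 5 = 1
C(5,2) = 10
C(5,4) = 5
dim_A + dim_B = 10 + 5 = 15


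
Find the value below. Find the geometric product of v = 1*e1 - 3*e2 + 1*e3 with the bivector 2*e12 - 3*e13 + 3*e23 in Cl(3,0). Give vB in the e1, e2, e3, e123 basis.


vB has grade-1 (vector) and grade-3 (trivector) parts: vB = (v _| B) + (v ^ B).
Vector part <vB>_1:
  e1: -v2*b12 - v3*b13 = -(-3)*(2) - (1)*(-3) = 9
  e2: v1*b12 - v3*b23 = (1)*(2) - (1)*(3) = -1
  e3: v1*b13 + v2*b23 = (1)*(-3) + (-3)*(3) = -12
Trivector part <vB>_3:
  e123: v1*b23 - v2*b13 + v3*b12 = (1)*(3) - (-3)*(-3) + (1)*(2) = -4
vB = 9*e1 - 1*e2 - 12*e3 - 4*e123


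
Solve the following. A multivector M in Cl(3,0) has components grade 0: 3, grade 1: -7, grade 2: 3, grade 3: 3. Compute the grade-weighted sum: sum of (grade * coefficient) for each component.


Grade-weighted sum = sum of grade_k * coefficient_k
0*3 = 0
1*(-7) = -7
2*3 = 6
3*3 = 9
Total = 0 + (-7) + 6 + 9 = 8


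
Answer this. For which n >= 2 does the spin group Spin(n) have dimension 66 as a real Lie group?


dim Spin(n) = dim so(n) = n(n-1)/2.
Solve n(n-1)/2 = 66, i.e. n^2 - n - 132 = 0.
Discriminant = 1 + 8*66 = 529
n = (1 + sqrt(529))/2 = (1 + 23)/2 = 12


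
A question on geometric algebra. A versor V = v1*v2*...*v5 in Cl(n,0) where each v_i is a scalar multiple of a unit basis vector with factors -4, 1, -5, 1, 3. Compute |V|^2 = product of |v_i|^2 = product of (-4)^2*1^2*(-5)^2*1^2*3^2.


Each vector v_i has |v_i|^2 = s_i^2
Squared scales: (-4)^2 = 16, 1^2 = 1, (-5)^2 = 25, 1^2 = 1, 3^2 = 9
|V|^2 = 16 * 1 * 25 * 1 * 9
= 3600


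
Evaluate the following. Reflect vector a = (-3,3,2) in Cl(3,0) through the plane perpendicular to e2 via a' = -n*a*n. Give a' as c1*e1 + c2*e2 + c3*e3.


Reflection formula: a' = -n*a*n, with n = e2 (unit vector, n^2 = 1).
For reflection through hyperplane perp to e2:
The component along e2 flips sign, others stay.
a = (-3, 3, 2)
a' = (-3, -3, 2)
a' = -3*e1 - 3*e2 + 2*e3


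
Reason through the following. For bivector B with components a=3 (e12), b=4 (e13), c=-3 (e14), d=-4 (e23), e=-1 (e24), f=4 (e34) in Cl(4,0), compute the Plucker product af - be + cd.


Plucker relation: af - be + cd
a*f = 3*4 = 12
b*e = 4*(-1) = -4
c*d = (-3)*(-4) = 12
af - be + cd = 12 - (-4) + 12
= 28


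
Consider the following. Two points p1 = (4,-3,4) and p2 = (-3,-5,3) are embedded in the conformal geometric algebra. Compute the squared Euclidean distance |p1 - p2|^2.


p1 - p2 = (7, 2, 1)
|p1 - p2|^2 = 7^2 + 2^2 + 1^2
= 49 + 4 + 1
= 54


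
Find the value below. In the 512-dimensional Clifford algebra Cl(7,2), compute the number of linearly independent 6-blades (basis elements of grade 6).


Number of grade-k basis blades in Cl(p,q) with n = p + q is C(n, k).
n = 7 + 2 = 9
C(9, 6) = 9! / (6! * 3!)
= 362880 / (720 * 6)
= 84


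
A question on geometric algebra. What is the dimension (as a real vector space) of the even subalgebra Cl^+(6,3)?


Even subalgebra dimension = 2^(n-1)
n = 6 + 3 = 9
2^(9 - 1) = 2^8 = 256
Verification: sum of C(9,k) for even k = 1 + 36 + 126 + 84 + 9 = 256
Result = 256


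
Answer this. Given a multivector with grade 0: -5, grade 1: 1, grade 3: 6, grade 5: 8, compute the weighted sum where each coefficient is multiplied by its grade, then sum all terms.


Grade-weighted sum = sum of grade_k * coefficient_k
0*(-5) = 0
1*1 = 1
3*6 = 18
5*8 = 40
Total = 0 + 1 + 18 + 40 = 59


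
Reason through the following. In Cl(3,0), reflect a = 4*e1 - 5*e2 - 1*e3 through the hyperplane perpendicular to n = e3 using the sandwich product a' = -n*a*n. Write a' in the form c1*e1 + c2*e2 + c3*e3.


Reflection formula: a' = -n*a*n, with n = e3 (unit vector, n^2 = 1).
For reflection through hyperplane perp to e3:
The component along e3 flips sign, others stay.
a = (4, -5, -1)
a' = (4, -5, 1)
a' = 4*e1 - 5*e2 + 1*e3


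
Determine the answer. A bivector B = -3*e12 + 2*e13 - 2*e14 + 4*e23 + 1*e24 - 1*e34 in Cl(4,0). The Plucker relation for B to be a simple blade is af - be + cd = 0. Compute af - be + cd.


Plucker relation: af - be + cd
a*f = (-3)*(-1) = 3
b*e = 2*1 = 2
c*d = (-2)*4 = -8
af - be + cd = 3 - 2 + (-8)
= -7


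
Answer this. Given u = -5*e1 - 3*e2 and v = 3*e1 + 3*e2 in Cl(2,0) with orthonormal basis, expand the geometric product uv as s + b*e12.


Expand: (-5*e1 - 3*e2)(3*e1 + 3*e2)
= (-5)*3*e1e1 + (-5)*3*e1e2 + (-3)*3*e2e1 + (-3)*3*e2e2
Using e1^2 = e2^2 = 1, e2e1 = -e1e2:
Scalar part s = (-5)*3 + (-3)*3 = -15 + (-9) = -24
Bivector part b = (-5)*3 - (-3)*3 = -15 - (-9) = -6
uv = -24 - 6*e12


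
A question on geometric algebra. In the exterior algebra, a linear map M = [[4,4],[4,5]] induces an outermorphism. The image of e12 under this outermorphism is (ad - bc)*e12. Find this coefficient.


The outermorphism of a linear map f sends e1^e2 to f(e1)^f(e2).
f(e1) = 4*e1 + 4*e2
f(e2) = 4*e1 + 5*e2
f(e1) ^ f(e2) = (4*e1 + 4*e2) ^ (4*e1 + 5*e2)
= 4*5*e12 + 4*4*e21
= (20 - 16)*e12
= 4*e12
Coefficient = 4


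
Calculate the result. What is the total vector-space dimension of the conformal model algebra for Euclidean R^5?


The conformal model of R^5 uses Cl(6,1): the 5 Euclidean generators plus two extra orthogonal generators e+ (e+^2 = +1) and e- (e-^2 = -1), from which the null vectors e0, einf are built.
Number of generators m = 5 + 2 = 7.
dim Cl(p,q) = 2^m = 2^7 = 128


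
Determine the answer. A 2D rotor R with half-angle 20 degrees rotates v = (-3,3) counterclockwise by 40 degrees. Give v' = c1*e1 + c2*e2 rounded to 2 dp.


Rotor R = cos(20deg) - sin(20deg)*e12
Rotation angle theta = 2 * 20 = 40 degrees
v' = R*v*~R rotates v by theta.
cos(40deg) = 0.7660, sin(40deg) = 0.6428
v'_1 = -3*cos(40deg) - 3*sin(40deg)
= -3*0.7660 - 3*0.6428
= -4.23
v'_2 = -3*sin(40deg) + 3*cos(40deg)
= -3*0.6428 + 3*0.7660
= 0.37
v' = -4.23*e1 + 0.37*e2


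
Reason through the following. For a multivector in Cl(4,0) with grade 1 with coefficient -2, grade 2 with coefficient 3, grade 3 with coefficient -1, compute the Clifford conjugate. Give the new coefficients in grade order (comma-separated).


Clifford conjugate sign for grade k: (-1)^(k(k+1)/2)
Grade 1: (-1)^(1*2/2) = (-1)^1 = -1, coeff -2 -> 2
Grade 2: (-1)^(2*3/2) = (-1)^3 = -1, coeff 3 -> -3
Grade 3: (-1)^(3*4/2) = (-1)^6 = 1, coeff -1 -> -1
Conjugated coefficients: 2, -3, -1


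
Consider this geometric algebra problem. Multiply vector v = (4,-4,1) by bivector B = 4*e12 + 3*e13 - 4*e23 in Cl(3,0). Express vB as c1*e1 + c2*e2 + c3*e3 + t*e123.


vB has grade-1 (vector) and grade-3 (trivector) parts: vB = (v _| B) + (v ^ B).
Vector part <vB>_1:
  e1: -v2*b12 - v3*b13 = -(-4)*(4) - (1)*(3) = 13
  e2: v1*b12 - v3*b23 = (4)*(4) - (1)*(-4) = 20
  e3: v1*b13 + v2*b23 = (4)*(3) + (-4)*(-4) = 28
Trivector part <vB>_3:
  e123: v1*b23 - v2*b13 + v3*b12 = (4)*(-4) - (-4)*(3) + (1)*(4) = 0
vB = 13*e1 + 20*e2 + 28*e3 + 0*e123


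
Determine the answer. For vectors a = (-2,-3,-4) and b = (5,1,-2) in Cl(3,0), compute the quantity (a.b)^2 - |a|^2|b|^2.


a . b = (-2)*5 + (-3)*1 + (-4)*(-2)
= -10 + (-3) + 8 = -5
|a|^2 = (-2)^2 + (-3)^2 + (-4)^2 = 29
|b|^2 = 5^2 + 1^2 + (-2)^2 = 30
(a.b)^2 = (-5)^2 = 25
|a|^2 * |b|^2 = 29 * 30 = 870
Result = 25 - 870 = -845


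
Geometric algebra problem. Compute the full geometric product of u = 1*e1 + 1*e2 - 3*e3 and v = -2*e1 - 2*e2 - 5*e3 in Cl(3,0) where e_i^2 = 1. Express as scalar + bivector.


In Cl(3,0): e_i^2 = 1, e_ie_j = -e_je_i for i != j.
Scalar part = u . v = 1*(-2) + 1*(-2) + (-3)*(-5)
= -2 + (-2) + 15 = 11
e12 coeff = 1*(-2) - 1*(-2) = -2 - (-2) = 0
e13 coeff = 1*(-5) - (-3)*(-2) = -5 - 6 = -11
e23 coeff = 1*(-5) - (-3)*(-2) = -5 - 6 = -11
uv = 11 + 0*e12 - 11*e13 - 11*e23
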